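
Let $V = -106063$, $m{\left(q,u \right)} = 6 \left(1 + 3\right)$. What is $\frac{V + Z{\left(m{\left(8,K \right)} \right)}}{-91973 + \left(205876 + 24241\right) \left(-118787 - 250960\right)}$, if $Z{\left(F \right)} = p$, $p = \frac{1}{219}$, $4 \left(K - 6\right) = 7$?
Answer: $\frac{5806949}{4658412639867} \approx 1.2466 \cdot 10^{-6}$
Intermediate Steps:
$K = \frac{31}{4}$ ($K = 6 + \frac{1}{4} \cdot 7 = 6 + \frac{7}{4} = \frac{31}{4} \approx 7.75$)
$m{\left(q,u \right)} = 24$ ($m{\left(q,u \right)} = 6 \cdot 4 = 24$)
$p = \frac{1}{219} \approx 0.0045662$
$Z{\left(F \right)} = \frac{1}{219}$
$\frac{V + Z{\left(m{\left(8,K \right)} \right)}}{-91973 + \left(205876 + 24241\right) \left(-118787 - 250960\right)} = \frac{-106063 + \frac{1}{219}}{-91973 + \left(205876 + 24241\right) \left(-118787 - 250960\right)} = - \frac{23227796}{219 \left(-91973 + 230117 \left(-369747\right)\right)} = - \frac{23227796}{219 \left(-91973 - 85085070399\right)} = - \frac{23227796}{219 \left(-85085162372\right)} = \left(- \frac{23227796}{219}\right) \left(- \frac{1}{85085162372}\right) = \frac{5806949}{4658412639867}$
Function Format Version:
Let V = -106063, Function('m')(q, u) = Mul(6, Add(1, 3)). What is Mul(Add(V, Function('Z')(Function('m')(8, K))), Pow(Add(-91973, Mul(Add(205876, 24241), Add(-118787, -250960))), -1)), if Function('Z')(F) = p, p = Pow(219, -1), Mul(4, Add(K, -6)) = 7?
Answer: Rational(5806949, 4658412639867) ≈ 1.2466e-6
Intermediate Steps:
K = Rational(31, 4) (K = Add(6, Mul(Rational(1, 4), 7)) = Add(6, Rational(7, 4)) = Rational(31, 4) ≈ 7.7500)
Function('m')(q, u) = 24 (Function('m')(q, u) = Mul(6, 4) = 24)
p = Rational(1, 219) ≈ 0.0045662
Function('Z')(F) = Rational(1, 219)
Mul(Add(V, Function('Z')(Function('m')(8, K))), Pow(Add(-91973, Mul(Add(205876, 24241), Add(-118787, -250960))), -1)) = Mul(Add(-106063, Rational(1, 219)), Pow(Add(-91973, Mul(Add(205876, 24241), Add(-118787, -250960))), -1)) = Mul(Rational(-23227796, 219), Pow(Add(-91973, Mul(230117, -369747)), -1)) = Mul(Rational(-23227796, 219), Pow(Add(-91973, -85085070399), -1)) = Mul(Rational(-23227796, 219), Pow(-85085162372, -1)) = Mul(Rational(-23227796, 219), Rational(-1, 85085162372)) = Rational(5806949, 4658412639867)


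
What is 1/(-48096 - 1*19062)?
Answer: -1/67158 ≈ -1.4890e-5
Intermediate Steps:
1/(-48096 - 1*19062) = 1/(-48096 - 19062) = 1/(-67158) = -1/67158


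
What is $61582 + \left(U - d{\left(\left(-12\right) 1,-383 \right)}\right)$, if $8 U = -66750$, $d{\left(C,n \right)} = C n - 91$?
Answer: $\frac{194933}{4} \approx 48733.0$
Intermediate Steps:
$d{\left(C,n \right)} = -91 + C n$
$U = - \frac{33375}{4}$ ($U = \frac{1}{8} \left(-66750\right) = - \frac{33375}{4} \approx -8343.8$)
$61582 + \left(U - d{\left(\left(-12\right) 1,-383 \right)}\right) = 61582 - \left(\frac{33011}{4} + \left(-12\right) 1 \left(-383\right)\right) = 61582 - \left(\frac{33011}{4} + 4596\right) = 61582 - \frac{51395}{4} = \frac{194933}{4}$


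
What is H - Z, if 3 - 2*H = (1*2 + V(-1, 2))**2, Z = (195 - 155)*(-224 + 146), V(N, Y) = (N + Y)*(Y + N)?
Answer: 3117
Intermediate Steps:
V(N, Y) = (N + Y)**2 (V(N, Y) = (N + Y)*(N + Y) = (N + Y)**2)
Z = -3120 (Z = 40*(-78) = -3120)
H = -3 (H = 3/2 - (1*2 + (-1 + 2)**2)**2/2 = 3/2 - (2 + 1**2)**2/2 = 3/2 - (2 + 1)**2/2 = 3/2 - 1/2*3**2 = 3/2 - 1/2*9 = 3/2 - 9/2 = -3)
H - Z = -3 - 1*(-3120) = -3 + 3120 = 3117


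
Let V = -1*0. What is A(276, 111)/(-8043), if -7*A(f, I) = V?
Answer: 0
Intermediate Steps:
V = 0
A(f, I) = 0 (A(f, I) = -⅐*0 = 0)
A(276, 111)/(-8043) = 0/(-8043) = 0*(-1/8043) = 0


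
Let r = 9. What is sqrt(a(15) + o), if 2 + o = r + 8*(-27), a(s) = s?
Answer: I*sqrt(194) ≈ 13.928*I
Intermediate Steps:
o = -209 (o = -2 + (9 + 8*(-27)) = -2 + (9 - 216) = -2 - 207 = -209)
sqrt(a(15) + o) = sqrt(15 - 209) = sqrt(-194) = I*sqrt(194)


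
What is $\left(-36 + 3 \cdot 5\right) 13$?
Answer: $-273$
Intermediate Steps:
$\left(-36 + 3 \cdot 5\right) 13 = \left(-36 + 15\right) 13 = \left(-21\right) 13 = -273$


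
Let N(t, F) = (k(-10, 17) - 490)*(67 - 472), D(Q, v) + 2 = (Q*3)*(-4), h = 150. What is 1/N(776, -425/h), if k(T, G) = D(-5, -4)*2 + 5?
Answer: 1/149445 ≈ 6.6914e-6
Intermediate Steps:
D(Q, v) = -2 - 12*Q (D(Q, v) = -2 + (Q*3)*(-4) = -2 + (3*Q)*(-4) = -2 - 12*Q)
k(T, G) = 121 (k(T, G) = (-2 - 12*(-5))*2 + 5 = (-2 + 60)*2 + 5 = 58*2 + 5 = 116 + 5 = 121)
N(t, F) = 149445 (N(t, F) = (121 - 490)*(67 - 472) = -369*(-405) = 149445)
1/N(776, -425/h) = 1/149445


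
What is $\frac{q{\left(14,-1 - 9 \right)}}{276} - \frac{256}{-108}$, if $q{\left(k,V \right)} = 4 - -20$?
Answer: $\frac{1526}{621} \approx 2.4573$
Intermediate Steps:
$q{\left(k,V \right)} = 24$ ($q{\left(k,V \right)} = 4 + 20 = 24$)
$\frac{q{\left(14,-1 - 9 \right)}}{276} - \frac{256}{-108} = \frac{24}{276} - \frac{256}{-108} = 24 \cdot \frac{1}{276} - - \frac{64}{27} = \frac{2}{23} + \frac{64}{27} = \frac{1526}{621}$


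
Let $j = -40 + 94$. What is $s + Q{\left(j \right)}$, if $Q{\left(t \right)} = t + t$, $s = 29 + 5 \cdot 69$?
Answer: $482$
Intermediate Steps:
$j = 54$
$s = 374$ ($s = 29 + 345 = 374$)
$Q{\left(t \right)} = 2 t$
$s + Q{\left(j \right)} = 374 + 2 \cdot 54 = 374 + 108 = 482$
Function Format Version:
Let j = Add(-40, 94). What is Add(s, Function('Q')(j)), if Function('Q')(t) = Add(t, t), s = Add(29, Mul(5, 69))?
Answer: 482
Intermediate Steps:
j = 54
s = 374 (s = Add(29, 345) = 374)
Function('Q')(t) = Mul(2, t)
Add(s, Function('Q')(j)) = Add(374, Mul(2, 54)) = Add(374, 108) = 482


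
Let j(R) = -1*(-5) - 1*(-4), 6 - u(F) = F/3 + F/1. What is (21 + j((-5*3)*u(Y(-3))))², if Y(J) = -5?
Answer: 900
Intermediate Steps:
u(F) = 6 - 4*F/3 (u(F) = 6 - (F/3 + F/1) = 6 - (F*(⅓) + F*1) = 6 - (F/3 + F) = 6 - 4*F/3)
j(R) = 9 (j(R) = 5 + 4 = 9)
(21 + j((-5*3)*u(Y(-3))))² = (21 + 9)² = 30² = 900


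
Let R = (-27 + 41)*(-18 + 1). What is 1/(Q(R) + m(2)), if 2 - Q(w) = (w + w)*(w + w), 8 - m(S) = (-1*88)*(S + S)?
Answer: -1/226214 ≈ -4.4206e-6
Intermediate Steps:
m(S) = 8 + 176*S (m(S) = 8 - (-1*88)*(S + S) = 8 - (-88)*2*S = 8 - (-176)*S = 8 + 176*S)
R = -238 (R = 14*(-17) = -238)
Q(w) = 2 - 4*w² (Q(w) = 2 - (w + w)*(w + w) = 2 - 2*w*2*w = 2 - 4*w²)
1/(Q(R) + m(2)) = 1/((2 - 4*(-238)²) + (8 + 176*2)) = 1/((2 - 4*56644) + (8 + 352)) = 1/((2 - 226576) + 360) = 1/(-226574 + 360) = 1/(-226214) = -1/226214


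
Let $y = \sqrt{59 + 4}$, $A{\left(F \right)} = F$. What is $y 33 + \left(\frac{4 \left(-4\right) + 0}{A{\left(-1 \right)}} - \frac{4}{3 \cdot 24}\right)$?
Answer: $\frac{287}{18} + 99 \sqrt{7} \approx 277.87$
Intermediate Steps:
$y = 3 \sqrt{7}$ ($y = \sqrt{63} = 3 \sqrt{7} \approx 7.9373$)
$y 33 + \left(\frac{4 \left(-4\right) + 0}{A{\left(-1 \right)}} - \frac{4}{3 \cdot 24}\right) = 3 \sqrt{7} \cdot 33 - \left(\frac{1}{18} - \frac{4 \left(-4\right) + 0}{-1}\right) = 99 \sqrt{7} - \left(\frac{1}{18} - \left(-16 + 0\right) \left(-1\right)\right) = 99 \sqrt{7} - - \frac{287}{18} = 99 \sqrt{7} + \left(16 - \frac{1}{18}\right) = 99 \sqrt{7} + \frac{287}{18} = \frac{287}{18} + 99 \sqrt{7}$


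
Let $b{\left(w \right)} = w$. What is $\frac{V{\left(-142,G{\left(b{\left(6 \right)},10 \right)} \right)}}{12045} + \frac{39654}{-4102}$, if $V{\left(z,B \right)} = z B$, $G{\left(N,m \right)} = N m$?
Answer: $- \frac{17086049}{1646953} \approx -10.374$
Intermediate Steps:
$V{\left(z,B \right)} = B z$
$\frac{V{\left(-142,G{\left(b{\left(6 \right)},10 \right)} \right)}}{12045} + \frac{39654}{-4102} = \frac{6 \cdot 10 \left(-142\right)}{12045} + \frac{39654}{-4102} = 60 \left(-142\right) \frac{1}{12045} + 39654 \left(- \frac{1}{4102}\right) = \left(-8520\right) \frac{1}{12045} - \frac{19827}{2051} = - \frac{568}{803} - \frac{19827}{2051} = - \frac{17086049}{1646953}$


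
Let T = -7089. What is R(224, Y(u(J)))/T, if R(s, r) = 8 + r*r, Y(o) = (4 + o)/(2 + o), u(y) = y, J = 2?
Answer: -41/28356 ≈ -0.0014459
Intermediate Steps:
Y(o) = (4 + o)/(2 + o)
R(s, r) = 8 + r**2
R(224, Y(u(J)))/T = (8 + ((4 + 2)/(2 + 2))**2)/(-7089) = (8 + (6/4)**2)*(-1/7089) = (8 + ((1/4)*6)**2)*(-1/7089) = (8 + (3/2)**2)*(-1/7089) = (8 + 9/4)*(-1/7089) = (41/4)*(-1/7089) = -41/28356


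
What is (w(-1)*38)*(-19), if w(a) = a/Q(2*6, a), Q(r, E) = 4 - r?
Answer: -361/4 ≈ -90.250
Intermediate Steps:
w(a) = -a/8 (w(a) = a/(4 - 2*6) = a/(4 - 1*12) = a/(4 - 12) = a/(-8) = a*(-⅛) = -a/8)
(w(-1)*38)*(-19) = (-⅛*(-1)*38)*(-19) = ((⅛)*38)*(-19) = (19/4)*(-19) = -361/4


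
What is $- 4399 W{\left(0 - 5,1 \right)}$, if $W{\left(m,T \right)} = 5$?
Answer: $-21995$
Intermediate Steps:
$- 4399 W{\left(0 - 5,1 \right)} = \left(-4399\right) 5 = -21995$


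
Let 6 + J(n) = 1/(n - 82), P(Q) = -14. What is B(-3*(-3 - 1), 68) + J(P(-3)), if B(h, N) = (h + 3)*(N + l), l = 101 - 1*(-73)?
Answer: 347903/96 ≈ 3624.0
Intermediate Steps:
l = 174 (l = 101 + 73 = 174)
B(h, N) = (3 + h)*(174 + N) (B(h, N) = (h + 3)*(N + 174) = (3 + h)*(174 + N))
J(n) = -6 + 1/(-82 + n) (J(n) = -6 + 1/(n - 82) = -6 + 1/(-82 + n))
B(-3*(-3 - 1), 68) + J(P(-3)) = (522 + 3*68 + 174*(-3*(-3 - 1)) + 68*(-3*(-3 - 1))) + (493 - 6*(-14))/(-82 - 14) = (522 + 204 + 174*(-3*(-4)) + 68*(-3*(-4))) + (493 + 84)/(-96) = (522 + 204 + 174*12 + 68*12) - 1/96*577 = (522 + 204 + 2088 + 816) - 577/96 = 3630 - 577/96 = 347903/96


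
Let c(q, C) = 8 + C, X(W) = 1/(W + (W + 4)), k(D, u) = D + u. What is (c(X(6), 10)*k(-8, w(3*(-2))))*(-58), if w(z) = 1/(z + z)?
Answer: 8439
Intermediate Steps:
w(z) = 1/(2*z)
X(W) = 1/(4 + 2*W) (X(W) = 1/(W + (4 + W)) = 1/(4 + 2*W))
(c(X(6), 10)*k(-8, w(3*(-2))))*(-58) = ((8 + 10)*(-8 + 1/(2*((3*(-2))))))*(-58) = (18*(-8 + (½)/(-6)))*(-58) = (18*(-8 + (½)*(-⅙)))*(-58) = (18*(-8 - 1/12))*(-58) = (18*(-97/12))*(-58) = -291/2*(-58) = 8439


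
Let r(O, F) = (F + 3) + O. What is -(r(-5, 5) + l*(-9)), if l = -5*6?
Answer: -273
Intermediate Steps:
l = -30
r(O, F) = 3 + F + O (r(O, F) = (3 + F) + O = 3 + F + O)
-(r(-5, 5) + l*(-9)) = -((3 + 5 - 5) - 30*(-9)) = -(3 + 270) = -1*273 = -273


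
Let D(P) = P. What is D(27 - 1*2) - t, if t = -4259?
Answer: 4284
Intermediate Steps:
D(27 - 1*2) - t = (27 - 1*2) - 1*(-4259) = (27 - 2) + 4259 = 25 + 4259 = 4284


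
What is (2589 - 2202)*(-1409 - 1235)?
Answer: -1023228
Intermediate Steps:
(2589 - 2202)*(-1409 - 1235) = 387*(-2644) = -1023228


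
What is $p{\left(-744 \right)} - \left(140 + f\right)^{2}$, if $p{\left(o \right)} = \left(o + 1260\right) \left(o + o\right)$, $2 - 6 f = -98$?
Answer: $- \frac{7131172}{9} \approx -7.9235 \cdot 10^{5}$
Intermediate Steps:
$f = \frac{50}{3}$ ($f = \frac{1}{3} - - \frac{49}{3} = \frac{1}{3} + \frac{49}{3} = \frac{50}{3} \approx 16.667$)
$p{\left(o \right)} = 2 o \left(1260 + o\right)$ ($p{\left(o \right)} = \left(1260 + o\right) 2 o = 2 o \left(1260 + o\right)$)
$p{\left(-744 \right)} - \left(140 + f\right)^{2} = 2 \left(-744\right) \left(1260 - 744\right) - \left(140 + \frac{50}{3}\right)^{2} = 2 \left(-744\right) 516 - \left(\frac{470}{3}\right)^{2} = -767808 - \frac{220900}{9} = - \frac{7131172}{9}$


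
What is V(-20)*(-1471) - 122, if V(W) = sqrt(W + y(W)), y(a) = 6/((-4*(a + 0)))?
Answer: -122 - 1471*I*sqrt(7970)/20 ≈ -122.0 - 6566.2*I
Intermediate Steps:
y(a) = -3/(2*a) (y(a) = 6/((-4*a)) = 6*(-1/(4*a)) = -3/(2*a))
V(W) = sqrt(W - 3/(2*W))
V(-20)*(-1471) - 122 = (sqrt(-6/(-20) + 4*(-20))/2)*(-1471) - 122 = (sqrt(-6*(-1/20) - 80)/2)*(-1471) - 122 = (sqrt(3/10 - 80)/2)*(-1471) - 122 = (sqrt(-797/10)/2)*(-1471) - 122 = ((I*sqrt(7970)/10)/2)*(-1471) - 122 = (I*sqrt(7970)/20)*(-1471) - 122 = -1471*I*sqrt(7970)/20 - 122 = -122 - 1471*I*sqrt(7970)/20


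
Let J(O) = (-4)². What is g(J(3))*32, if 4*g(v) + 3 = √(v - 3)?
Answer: -24 + 8*√13 ≈ 4.8444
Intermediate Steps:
J(O) = 16
g(v) = -¾ + √(-3 + v)/4 (g(v) = -¾ + √(v - 3)/4 = -¾ + √(-3 + v)/4)
g(J(3))*32 = (-¾ + √(-3 + 16)/4)*32 = (-¾ + √13/4)*32 = -24 + 8*√13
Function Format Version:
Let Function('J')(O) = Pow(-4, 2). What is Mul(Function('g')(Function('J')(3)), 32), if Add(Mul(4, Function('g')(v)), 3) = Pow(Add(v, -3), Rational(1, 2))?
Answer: Add(-24, Mul(8, Pow(13, Rational(1, 2)))) ≈ 4.8444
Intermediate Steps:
Function('J')(O) = 16
Function('g')(v) = Add(Rational(-3, 4), Mul(Rational(1, 4), Pow(Add(-3, v), Rational(1, 2)))) (Function('g')(v) = Add(Rational(-3, 4), Mul(Rational(1, 4), Pow(Add(v, -3), Rational(1, 2)))) = Add(Rational(-3, 4), Mul(Rational(1, 4), Pow(Add(-3, v), Rational(1, 2)))))
Mul(Function('g')(Function('J')(3)), 32) = Mul(Add(Rational(-3, 4), Mul(Rational(1, 4), Pow(Add(-3, 16), Rational(1, 2)))), 32) = Mul(Add(Rational(-3, 4), Mul(Rational(1, 4), Pow(13, Rational(1, 2)))), 32) = Add(-24, Mul(8, Pow(13, Rational(1, 2))))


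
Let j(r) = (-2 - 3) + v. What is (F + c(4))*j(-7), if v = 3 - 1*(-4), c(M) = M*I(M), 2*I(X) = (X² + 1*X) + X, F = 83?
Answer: 262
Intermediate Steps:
I(X) = X + X²/2 (I(X) = ((X² + 1*X) + X)/2 = ((X² + X) + X)/2 = ((X + X²) + X)/2 = (X² + 2*X)/2 = X + X²/2)
c(M) = M²*(2 + M)/2 (c(M) = M*(M*(2 + M)/2) = M²*(2 + M)/2)
v = 7 (v = 3 + 4 = 7)
j(r) = 2 (j(r) = (-2 - 3) + 7 = -5 + 7 = 2)
(F + c(4))*j(-7) = (83 + (½)*4²*(2 + 4))*2 = (83 + (½)*16*6)*2 = (83 + 48)*2 = 131*2 = 262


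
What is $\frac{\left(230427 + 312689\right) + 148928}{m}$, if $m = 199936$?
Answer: $\frac{173011}{49984} \approx 3.4613$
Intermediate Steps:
$\frac{\left(230427 + 312689\right) + 148928}{m} = \frac{\left(230427 + 312689\right) + 148928}{199936} = \left(543116 + 148928\right) \frac{1}{199936} = 692044 \cdot \frac{1}{199936} = \frac{173011}{49984}$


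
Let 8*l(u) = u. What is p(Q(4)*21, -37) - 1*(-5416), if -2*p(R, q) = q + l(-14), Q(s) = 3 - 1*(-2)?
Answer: 43483/8 ≈ 5435.4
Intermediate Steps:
l(u) = u/8
Q(s) = 5 (Q(s) = 3 + 2 = 5)
p(R, q) = 7/8 - q/2 (p(R, q) = -(q + (⅛)*(-14))/2 = -(q - 7/4)/2 = -(-7/4 + q)/2 = 7/8 - q/2)
p(Q(4)*21, -37) - 1*(-5416) = (7/8 - ½*(-37)) - 1*(-5416) = (7/8 + 37/2) + 5416 = 155/8 + 5416 = 43483/8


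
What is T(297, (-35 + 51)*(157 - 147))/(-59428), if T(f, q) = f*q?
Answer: -11880/14857 ≈ -0.79962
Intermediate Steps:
T(297, (-35 + 51)*(157 - 147))/(-59428) = (297*((-35 + 51)*(157 - 147)))/(-59428) = (297*(16*10))*(-1/59428) = (297*160)*(-1/59428) = 47520*(-1/59428) = -11880/14857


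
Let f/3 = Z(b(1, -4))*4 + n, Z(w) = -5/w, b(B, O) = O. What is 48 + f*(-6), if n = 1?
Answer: -60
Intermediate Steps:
f = 18 (f = 3*(-5/(-4)*4 + 1) = 3*(-5*(-1/4)*4 + 1) = 3*((5/4)*4 + 1) = 3*(5 + 1) = 3*6 = 18)
48 + f*(-6) = 48 + 18*(-6) = 48 - 108 = -60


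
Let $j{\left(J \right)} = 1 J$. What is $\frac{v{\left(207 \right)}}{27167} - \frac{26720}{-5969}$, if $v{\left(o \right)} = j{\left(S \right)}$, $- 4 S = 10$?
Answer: $\frac{1451774635}{324319646} \approx 4.4764$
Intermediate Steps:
$S = - \frac{5}{2}$ ($S = \left(- \frac{1}{4}\right) 10 = - \frac{5}{2} \approx -2.5$)
$j{\left(J \right)} = J$
$v{\left(o \right)} = - \frac{5}{2}$
$\frac{v{\left(207 \right)}}{27167} - \frac{26720}{-5969} = - \frac{5}{2 \cdot 27167} - \frac{26720}{-5969} = \left(- \frac{5}{2}\right) \frac{1}{27167} - - \frac{26720}{5969} = - \frac{5}{54334} + \frac{26720}{5969} = \frac{1451774635}{324319646}$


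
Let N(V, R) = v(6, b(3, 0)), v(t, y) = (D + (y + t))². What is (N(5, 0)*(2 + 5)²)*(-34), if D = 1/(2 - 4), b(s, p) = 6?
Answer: -440657/2 ≈ -2.2033e+5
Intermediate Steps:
D = -½ (D = 1/(-2) = -½ ≈ -0.50000)
v(t, y) = (-½ + t + y)² (v(t, y) = (-½ + (y + t))² = (-½ + (t + y))² = (-½ + t + y)²)
N(V, R) = 529/4 (N(V, R) = (-1 + 2*6 + 2*6)²/4 = (-1 + 12 + 12)²/4 = (¼)*23² = (¼)*529 = 529/4)
(N(5, 0)*(2 + 5)²)*(-34) = (529*(2 + 5)²/4)*(-34) = ((529/4)*7²)*(-34) = ((529/4)*49)*(-34) = (25921/4)*(-34) = -440657/2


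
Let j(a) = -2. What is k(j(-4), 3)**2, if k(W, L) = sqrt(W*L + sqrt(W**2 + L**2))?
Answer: -6 + sqrt(13) ≈ -2.3944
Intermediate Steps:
k(W, L) = sqrt(sqrt(L**2 + W**2) + L*W) (k(W, L) = sqrt(L*W + sqrt(L**2 + W**2)) = sqrt(sqrt(L**2 + W**2) + L*W))
k(j(-4), 3)**2 = (sqrt(sqrt(3**2 + (-2)**2) + 3*(-2)))**2 = (sqrt(sqrt(9 + 4) - 6))**2 = (sqrt(sqrt(13) - 6))**2 = (sqrt(-6 + sqrt(13)))**2 = -6 + sqrt(13)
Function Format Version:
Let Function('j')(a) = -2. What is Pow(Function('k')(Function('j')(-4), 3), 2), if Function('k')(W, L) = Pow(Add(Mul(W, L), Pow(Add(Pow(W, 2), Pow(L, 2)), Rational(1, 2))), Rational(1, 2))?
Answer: Add(-6, Pow(13, Rational(1, 2))) ≈ -2.3944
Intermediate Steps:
Function('k')(W, L) = Pow(Add(Pow(Add(Pow(L, 2), Pow(W, 2)), Rational(1, 2)), Mul(L, W)), Rational(1, 2)) (Function('k')(W, L) = Pow(Add(Mul(L, W), Pow(Add(Pow(L, 2), Pow(W, 2)), Rational(1, 2))), Rational(1, 2)) = Pow(Add(Pow(Add(Pow(L, 2), Pow(W, 2)), Rational(1, 2)), Mul(L, W)), Rational(1, 2)))
Pow(Function('k')(Function('j')(-4), 3), 2) = Pow(Pow(Add(Pow(Add(Pow(3, 2), Pow(-2, 2)), Rational(1, 2)), Mul(3, -2)), Rational(1, 2)), 2) = Pow(Pow(Add(Pow(Add(9, 4), Rational(1, 2)), -6), Rational(1, 2)), 2) = Pow(Pow(Add(Pow(13, Rational(1, 2)), -6), Rational(1, 2)), 2) = Pow(Pow(Add(-6, Pow(13, Rational(1, 2))), Rational(1, 2)), 2) = Add(-6, Pow(13, Rational(1, 2)))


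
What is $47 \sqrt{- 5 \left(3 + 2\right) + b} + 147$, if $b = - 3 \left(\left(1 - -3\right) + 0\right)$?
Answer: $147 + 47 i \sqrt{37} \approx 147.0 + 285.89 i$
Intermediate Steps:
$b = -12$ ($b = - 3 \left(\left(1 + 3\right) + 0\right) = - 3 \left(4 + 0\right) = \left(-3\right) 4 = -12$)
$47 \sqrt{- 5 \left(3 + 2\right) + b} + 147 = 47 \sqrt{- 5 \left(3 + 2\right) - 12} + 147 = 47 \sqrt{\left(-5\right) 5 - 12} + 147 = 47 \sqrt{-25 - 12} + 147 = 47 \sqrt{-37} + 147 = 47 i \sqrt{37} + 147 = 147 + 47 i \sqrt{37}$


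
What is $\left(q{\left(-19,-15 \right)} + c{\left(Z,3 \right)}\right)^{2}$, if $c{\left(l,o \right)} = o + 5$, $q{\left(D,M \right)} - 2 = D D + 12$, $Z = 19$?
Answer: $146689$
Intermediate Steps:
$q{\left(D,M \right)} = 14 + D^{2}$ ($q{\left(D,M \right)} = 2 + \left(D D + 12\right) = 2 + \left(D^{2} + 12\right) = 2 + \left(12 + D^{2}\right) = 14 + D^{2}$)
$c{\left(l,o \right)} = 5 + o$
$\left(q{\left(-19,-15 \right)} + c{\left(Z,3 \right)}\right)^{2} = \left(\left(14 + \left(-19\right)^{2}\right) + \left(5 + 3\right)\right)^{2} = \left(\left(14 + 361\right) + 8\right)^{2} = \left(375 + 8\right)^{2} = 383^{2} = 146689$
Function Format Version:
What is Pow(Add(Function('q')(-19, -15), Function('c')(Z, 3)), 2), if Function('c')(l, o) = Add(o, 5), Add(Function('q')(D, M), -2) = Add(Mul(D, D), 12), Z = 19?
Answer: 146689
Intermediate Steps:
Function('q')(D, M) = Add(14, Pow(D, 2)) (Function('q')(D, M) = Add(2, Add(Mul(D, D), 12)) = Add(2, Add(Pow(D, 2), 12)) = Add(2, Add(12, Pow(D, 2))) = Add(14, Pow(D, 2)))
Function('c')(l, o) = Add(5, o)
Pow(Add(Function('q')(-19, -15), Function('c')(Z, 3)), 2) = Pow(Add(Add(14, Pow(-19, 2)), Add(5, 3)), 2) = Pow(Add(Add(14, 361), 8), 2) = Pow(Add(375, 8), 2) = Pow(383, 2) = 146689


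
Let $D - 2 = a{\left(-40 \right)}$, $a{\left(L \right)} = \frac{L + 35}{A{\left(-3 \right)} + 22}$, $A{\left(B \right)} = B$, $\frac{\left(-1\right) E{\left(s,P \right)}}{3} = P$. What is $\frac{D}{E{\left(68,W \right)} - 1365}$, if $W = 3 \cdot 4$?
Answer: $- \frac{11}{8873} \approx -0.0012397$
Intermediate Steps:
$W = 12$
$E{\left(s,P \right)} = - 3 P$
$a{\left(L \right)} = \frac{35}{19} + \frac{L}{19}$ ($a{\left(L \right)} = \frac{L + 35}{-3 + 22} = \frac{35 + L}{19} = \left(35 + L\right) \frac{1}{19} = \frac{35}{19} + \frac{L}{19}$)
$D = \frac{33}{19}$ ($D = 2 + \left(\frac{35}{19} + \frac{1}{19} \left(-40\right)\right) = 2 + \left(\frac{35}{19} - \frac{40}{19}\right) = 2 - \frac{5}{19} = \frac{33}{19} \approx 1.7368$)
$\frac{D}{E{\left(68,W \right)} - 1365} = \frac{33}{19 \left(\left(-3\right) 12 - 1365\right)} = \frac{33}{19 \left(-36 - 1365\right)} = \frac{33}{19 \left(-1401\right)} = \frac{33}{19} \left(- \frac{1}{1401}\right) = - \frac{11}{8873}$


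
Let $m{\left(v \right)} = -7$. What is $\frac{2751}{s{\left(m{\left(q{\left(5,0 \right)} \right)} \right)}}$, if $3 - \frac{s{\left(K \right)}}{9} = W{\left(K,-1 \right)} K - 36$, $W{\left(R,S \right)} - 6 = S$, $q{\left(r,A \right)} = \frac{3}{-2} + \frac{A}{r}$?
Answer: $\frac{917}{222} \approx 4.1306$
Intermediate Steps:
$q{\left(r,A \right)} = - \frac{3}{2} + \frac{A}{r}$ ($q{\left(r,A \right)} = 3 \left(- \frac{1}{2}\right) + \frac{A}{r} = - \frac{3}{2} + \frac{A}{r}$)
$W{\left(R,S \right)} = 6 + S$
$s{\left(K \right)} = 351 - 45 K$ ($s{\left(K \right)} = 27 - 9 \left(\left(6 - 1\right) K - 36\right) = 27 - 9 \left(5 K - 36\right) = 27 - 9 \left(-36 + 5 K\right) = 27 - \left(-324 + 45 K\right) = 351 - 45 K$)
$\frac{2751}{s{\left(m{\left(q{\left(5,0 \right)} \right)} \right)}} = \frac{2751}{351 - -315} = \frac{2751}{351 + 315} = \frac{2751}{666} = 2751 \cdot \frac{1}{666} = \frac{917}{222}$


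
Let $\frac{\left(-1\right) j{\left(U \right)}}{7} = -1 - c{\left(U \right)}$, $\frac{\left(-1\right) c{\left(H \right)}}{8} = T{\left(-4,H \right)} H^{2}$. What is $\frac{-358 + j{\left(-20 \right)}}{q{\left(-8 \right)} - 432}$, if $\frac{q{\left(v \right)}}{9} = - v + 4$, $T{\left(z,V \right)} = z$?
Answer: $- \frac{89249}{324} \approx -275.46$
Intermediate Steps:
$q{\left(v \right)} = 36 - 9 v$ ($q{\left(v \right)} = 9 \left(- v + 4\right) = 9 \left(4 - v\right) = 36 - 9 v$)
$c{\left(H \right)} = 32 H^{2}$ ($c{\left(H \right)} = - 8 \left(- 4 H^{2}\right) = 32 H^{2}$)
$j{\left(U \right)} = 7 + 224 U^{2}$ ($j{\left(U \right)} = - 7 \left(-1 - 32 U^{2}\right) = 7 + 224 U^{2}$)
$\frac{-358 + j{\left(-20 \right)}}{q{\left(-8 \right)} - 432} = \frac{-358 + \left(7 + 224 \left(-20\right)^{2}\right)}{\left(36 - -72\right) - 432} = \frac{-358 + \left(7 + 224 \cdot 400\right)}{\left(36 + 72\right) - 432} = \frac{-358 + \left(7 + 89600\right)}{108 - 432} = \frac{-358 + 89607}{-324} = 89249 \left(- \frac{1}{324}\right) = - \frac{89249}{324}$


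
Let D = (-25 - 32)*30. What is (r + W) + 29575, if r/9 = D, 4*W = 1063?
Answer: 57803/4 ≈ 14451.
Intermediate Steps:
W = 1063/4 (W = (¼)*1063 = 1063/4 ≈ 265.75)
D = -1710 (D = -57*30 = -1710)
r = -15390 (r = 9*(-1710) = -15390)
(r + W) + 29575 = (-15390 + 1063/4) + 29575 = -60497/4 + 29575 = 57803/4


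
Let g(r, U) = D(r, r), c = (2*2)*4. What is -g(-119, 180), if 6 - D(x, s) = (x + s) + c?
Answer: -228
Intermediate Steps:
c = 16 (c = 4*4 = 16)
D(x, s) = -10 - s - x (D(x, s) = 6 - ((x + s) + 16) = 6 - ((s + x) + 16) = 6 - (16 + s + x) = 6 + (-16 - s - x) = -10 - s - x)
g(r, U) = -10 - 2*r (g(r, U) = -10 - r - r = -10 - 2*r)
-g(-119, 180) = -(-10 - 2*(-119)) = -(-10 + 238) = -1*228 = -228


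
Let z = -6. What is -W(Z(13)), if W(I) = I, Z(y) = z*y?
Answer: 78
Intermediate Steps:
Z(y) = -6*y
-W(Z(13)) = -(-6)*13 = -1*(-78) = 78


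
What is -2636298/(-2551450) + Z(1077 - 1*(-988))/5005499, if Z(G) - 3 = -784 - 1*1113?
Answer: 6595577278201/6385640211775 ≈ 1.0329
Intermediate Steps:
Z(G) = -1894 (Z(G) = 3 + (-784 - 1*1113) = 3 + (-784 - 1113) = 3 - 1897 = -1894)
-2636298/(-2551450) + Z(1077 - 1*(-988))/5005499 = -2636298/(-2551450) - 1894/5005499 = -2636298*(-1/2551450) - 1894*1/5005499 = 1318149/1275725 - 1894/5005499 = 6595577278201/6385640211775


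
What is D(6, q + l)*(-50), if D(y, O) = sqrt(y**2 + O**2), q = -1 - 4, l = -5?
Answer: -100*sqrt(34) ≈ -583.10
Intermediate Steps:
q = -5
D(y, O) = sqrt(O**2 + y**2)
D(6, q + l)*(-50) = sqrt((-5 - 5)**2 + 6**2)*(-50) = sqrt((-10)**2 + 36)*(-50) = sqrt(100 + 36)*(-50) = sqrt(136)*(-50) = (2*sqrt(34))*(-50) = -100*sqrt(34)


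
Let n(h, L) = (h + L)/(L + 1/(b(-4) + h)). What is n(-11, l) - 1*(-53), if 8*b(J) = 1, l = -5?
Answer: 24871/443 ≈ 56.142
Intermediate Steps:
b(J) = 1/8 (b(J) = (1/8)*1 = 1/8)
n(h, L) = (L + h)/(L + 1/(1/8 + h)) (n(h, L) = (h + L)/(L + 1/(1/8 + h)) = (L + h)/(L + 1/(1/8 + h)))
n(-11, l) - 1*(-53) = (-5 - 11 + 8*(-11)**2 + 8*(-5)*(-11))/(8 - 5 + 8*(-5)*(-11)) - 1*(-53) = (-5 - 11 + 8*121 + 440)/(8 - 5 + 440) + 53 = (-5 - 11 + 968 + 440)/443 + 53 = (1/443)*1392 + 53 = 1392/443 + 53 = 24871/443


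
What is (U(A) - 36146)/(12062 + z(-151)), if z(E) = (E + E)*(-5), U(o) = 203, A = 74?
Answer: -11981/4524 ≈ -2.6483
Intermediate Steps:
z(E) = -10*E (z(E) = (2*E)*(-5) = -10*E)
(U(A) - 36146)/(12062 + z(-151)) = (203 - 36146)/(12062 - 10*(-151)) = -35943/(12062 + 1510) = -35943/13572 = -35943*1/13572 = -11981/4524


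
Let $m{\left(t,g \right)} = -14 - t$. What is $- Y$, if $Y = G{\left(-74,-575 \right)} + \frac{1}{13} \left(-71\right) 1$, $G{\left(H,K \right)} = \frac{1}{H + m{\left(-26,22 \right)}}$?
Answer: $\frac{4415}{806} \approx 5.4777$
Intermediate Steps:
$G{\left(H,K \right)} = \frac{1}{12 + H}$ ($G{\left(H,K \right)} = \frac{1}{H - -12} = \frac{1}{H + \left(-14 + 26\right)} = \frac{1}{H + 12} = \frac{1}{12 + H}$)
$Y = - \frac{4415}{806}$ ($Y = \frac{1}{12 - 74} + \frac{1}{13} \left(-71\right) 1 = \frac{1}{-62} + \frac{1}{13} \left(-71\right) 1 = - \frac{1}{62} - \frac{71}{13} = - \frac{4415}{806} \approx -5.4777$)
$- Y = \left(-1\right) \left(- \frac{4415}{806}\right) = \frac{4415}{806}$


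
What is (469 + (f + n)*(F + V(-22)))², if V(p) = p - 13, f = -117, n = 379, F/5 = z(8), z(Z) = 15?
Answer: 119880601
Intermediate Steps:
F = 75 (F = 5*15 = 75)
V(p) = -13 + p
(469 + (f + n)*(F + V(-22)))² = (469 + (-117 + 379)*(75 + (-13 - 22)))² = (469 + 262*(75 - 35))² = (469 + 262*40)² = (469 + 10480)² = 10949² = 119880601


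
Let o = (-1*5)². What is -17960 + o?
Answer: -17935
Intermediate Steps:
o = 25 (o = (-5)² = 25)
-17960 + o = -17960 + 25 = -17935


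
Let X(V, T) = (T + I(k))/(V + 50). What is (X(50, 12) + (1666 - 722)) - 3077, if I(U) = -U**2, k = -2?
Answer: -53323/25 ≈ -2132.9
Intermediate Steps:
X(V, T) = (-4 + T)/(50 + V) (X(V, T) = (T - 1*(-2)**2)/(V + 50) = (T - 1*4)/(50 + V) = (T - 4)/(50 + V) = (-4 + T)/(50 + V))
(X(50, 12) + (1666 - 722)) - 3077 = ((-4 + 12)/(50 + 50) + (1666 - 722)) - 3077 = (8/100 + 944) - 3077 = ((1/100)*8 + 944) - 3077 = (2/25 + 944) - 3077 = 23602/25 - 3077 = -53323/25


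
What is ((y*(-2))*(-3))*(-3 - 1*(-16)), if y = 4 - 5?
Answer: -78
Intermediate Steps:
y = -1
((y*(-2))*(-3))*(-3 - 1*(-16)) = (-1*(-2)*(-3))*(-3 - 1*(-16)) = (2*(-3))*(-3 + 16) = -6*13 = -78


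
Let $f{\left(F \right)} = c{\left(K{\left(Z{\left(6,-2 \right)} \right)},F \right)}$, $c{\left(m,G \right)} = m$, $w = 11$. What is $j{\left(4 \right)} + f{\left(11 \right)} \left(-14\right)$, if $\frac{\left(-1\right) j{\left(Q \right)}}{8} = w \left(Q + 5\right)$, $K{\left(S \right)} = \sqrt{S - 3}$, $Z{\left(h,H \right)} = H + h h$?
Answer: $-792 - 14 \sqrt{31} \approx -869.95$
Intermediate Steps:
$Z{\left(h,H \right)} = H + h^{2}$
$K{\left(S \right)} = \sqrt{-3 + S}$
$f{\left(F \right)} = \sqrt{31}$ ($f{\left(F \right)} = \sqrt{-3 - \left(2 - 6^{2}\right)} = \sqrt{-3 + \left(-2 + 36\right)} = \sqrt{-3 + 34} = \sqrt{31}$)
$j{\left(Q \right)} = -440 - 88 Q$ ($j{\left(Q \right)} = - 8 \cdot 11 \left(Q + 5\right) = - 8 \cdot 11 \left(5 + Q\right) = - 8 \left(55 + 11 Q\right) = -440 - 88 Q$)
$j{\left(4 \right)} + f{\left(11 \right)} \left(-14\right) = \left(-440 - 352\right) + \sqrt{31} \left(-14\right) = \left(-440 - 352\right) - 14 \sqrt{31} = -792 - 14 \sqrt{31}$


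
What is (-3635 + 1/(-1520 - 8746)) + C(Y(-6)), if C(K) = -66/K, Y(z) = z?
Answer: -37203985/10266 ≈ -3624.0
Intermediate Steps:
(-3635 + 1/(-1520 - 8746)) + C(Y(-6)) = (-3635 + 1/(-1520 - 8746)) - 66/(-6) = (-3635 + 1/(-10266)) - 66*(-⅙) = (-3635 - 1/10266) + 11 = -37316911/10266 + 11 = -37203985/10266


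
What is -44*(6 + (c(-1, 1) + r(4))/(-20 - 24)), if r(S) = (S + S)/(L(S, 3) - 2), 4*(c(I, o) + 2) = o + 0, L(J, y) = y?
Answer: -1031/4 ≈ -257.75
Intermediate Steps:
c(I, o) = -2 + o/4 (c(I, o) = -2 + (o + 0)/4 = -2 + o/4)
r(S) = 2*S (r(S) = (S + S)/(3 - 2) = (2*S)/1 = (2*S)*1 = 2*S)
-44*(6 + (c(-1, 1) + r(4))/(-20 - 24)) = -44*(6 + ((-2 + (1/4)*1) + 2*4)/(-20 - 24)) = -44*(6 + ((-2 + 1/4) + 8)/(-44)) = -44*(6 + (-7/4 + 8)*(-1/44)) = -44*(6 + (25/4)*(-1/44)) = -44*(6 - 25/176) = -44*1031/176 = -1031/4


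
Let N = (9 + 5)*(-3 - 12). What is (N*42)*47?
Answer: -414540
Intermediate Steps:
N = -210 (N = 14*(-15) = -210)
(N*42)*47 = -210*42*47 = -8820*47 = -414540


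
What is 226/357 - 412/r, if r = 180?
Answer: -8867/5355 ≈ -1.6558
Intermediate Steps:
226/357 - 412/r = 226/357 - 412/180 = 226*(1/357) - 412*1/180 = 226/357 - 103/45 = -8867/5355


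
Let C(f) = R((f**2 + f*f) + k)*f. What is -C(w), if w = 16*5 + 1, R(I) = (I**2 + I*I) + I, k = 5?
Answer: -27916600185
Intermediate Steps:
R(I) = I + 2*I**2 (R(I) = (I**2 + I**2) + I = 2*I**2 + I = I + 2*I**2)
w = 81 (w = 80 + 1 = 81)
C(f) = f*(5 + 2*f**2)*(11 + 4*f**2) (C(f) = (((f**2 + f*f) + 5)*(1 + 2*((f**2 + f*f) + 5)))*f = (((f**2 + f**2) + 5)*(1 + 2*((f**2 + f**2) + 5)))*f = ((2*f**2 + 5)*(1 + 2*(2*f**2 + 5)))*f = ((5 + 2*f**2)*(1 + 2*(5 + 2*f**2)))*f = ((5 + 2*f**2)*(1 + (10 + 4*f**2)))*f = ((5 + 2*f**2)*(11 + 4*f**2))*f = f*(5 + 2*f**2)*(11 + 4*f**2))
-C(w) = -81*(55 + 8*81**4 + 42*81**2) = -81*(55 + 8*43046721 + 42*6561) = -81*(55 + 344373768 + 275562) = -81*344649385 = -1*27916600185 = -27916600185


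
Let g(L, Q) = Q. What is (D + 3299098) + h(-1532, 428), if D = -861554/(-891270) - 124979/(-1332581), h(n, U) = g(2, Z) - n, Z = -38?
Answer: 1960039807808251622/593844733935 ≈ 3.3006e+6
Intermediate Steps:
h(n, U) = -38 - n
D = 629740262102/593844733935 (D = -861554*(-1/891270) - 124979*(-1/1332581) = 430777/445635 + 124979/1332581 = 629740262102/593844733935 ≈ 1.0604)
(D + 3299098) + h(-1532, 428) = (629740262102/593844733935 + 3299098) + (-38 - 1*(-1532)) = 1959152603775752732/593844733935 + (-38 + 1532) = 1959152603775752732/593844733935 + 1494 = 1960039807808251622/593844733935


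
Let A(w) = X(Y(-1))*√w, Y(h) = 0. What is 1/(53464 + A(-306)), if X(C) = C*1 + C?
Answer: 1/53464 ≈ 1.8704e-5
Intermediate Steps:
X(C) = 2*C (X(C) = C + C = 2*C)
A(w) = 0 (A(w) = (2*0)*√w = 0*√w = 0)
1/(53464 + A(-306)) = 1/(53464 + 0) = 1/53464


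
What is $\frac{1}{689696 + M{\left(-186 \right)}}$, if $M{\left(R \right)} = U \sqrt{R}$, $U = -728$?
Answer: $\frac{3079}{2124014060} + \frac{13 i \sqrt{186}}{8496056240} \approx 1.4496 \cdot 10^{-6} + 2.0868 \cdot 10^{-8} i$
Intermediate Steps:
$M{\left(R \right)} = - 728 \sqrt{R}$
$\frac{1}{689696 + M{\left(-186 \right)}} = \frac{1}{689696 - 728 \sqrt{-186}} = \frac{1}{689696 - 728 i \sqrt{186}}$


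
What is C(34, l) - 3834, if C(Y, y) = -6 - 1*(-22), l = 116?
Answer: -3818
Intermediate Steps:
C(Y, y) = 16 (C(Y, y) = -6 + 22 = 16)
C(34, l) - 3834 = 16 - 3834 = -3818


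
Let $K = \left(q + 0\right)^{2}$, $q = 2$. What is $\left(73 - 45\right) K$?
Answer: $112$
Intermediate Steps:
$K = 4$ ($K = \left(2 + 0\right)^{2} = 2^{2} = 4$)
$\left(73 - 45\right) K = \left(73 - 45\right) 4 = 28 \cdot 4 = 112$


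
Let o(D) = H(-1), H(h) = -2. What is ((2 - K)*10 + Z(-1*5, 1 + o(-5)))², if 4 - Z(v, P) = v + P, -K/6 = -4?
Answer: 44100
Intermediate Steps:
K = 24 (K = -6*(-4) = 24)
o(D) = -2
Z(v, P) = 4 - P - v (Z(v, P) = 4 - (v + P) = 4 - (P + v) = 4 + (-P - v) = 4 - P - v)
((2 - K)*10 + Z(-1*5, 1 + o(-5)))² = ((2 - 1*24)*10 + (4 - (1 - 2) - (-1)*5))² = ((2 - 24)*10 + (4 - 1*(-1) - 1*(-5)))² = (-22*10 + (4 + 1 + 5))² = (-220 + 10)² = (-210)² = 44100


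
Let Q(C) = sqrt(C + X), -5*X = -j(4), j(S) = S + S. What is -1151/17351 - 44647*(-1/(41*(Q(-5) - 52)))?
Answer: -202053049787/9630099967 - 44647*I*sqrt(85)/555017 ≈ -20.981 - 0.74164*I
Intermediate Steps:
j(S) = 2*S
X = 8/5 (X = -(-1)*2*4/5 = -(-1)*8/5 = -1/5*(-8) = 8/5 ≈ 1.6000)
Q(C) = sqrt(8/5 + C) (Q(C) = sqrt(C + 8/5) = sqrt(8/5 + C))
-1151/17351 - 44647*(-1/(41*(Q(-5) - 52))) = -1151/17351 - 44647*(-1/(41*(sqrt(40 + 25*(-5))/5 - 52))) = -1151*1/17351 - 44647*(-1/(41*(sqrt(40 - 125)/5 - 52))) = -1151/17351 - 44647*(-1/(41*(sqrt(-85)/5 - 52))) = -1151/17351 - 44647*(-1/(41*((I*sqrt(85))/5 - 52))) = -1151/17351 - 44647*(-1/(41*(I*sqrt(85)/5 - 52))) = -1151/17351 - 44647*(-1/(41*(-52 + I*sqrt(85)/5))) = -1151/17351 - 44647/(2132 - 41*I*sqrt(85)/5)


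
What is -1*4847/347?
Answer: -4847/347 ≈ -13.968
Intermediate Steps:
-1*4847/347 = -4847*1/347 = -4847/347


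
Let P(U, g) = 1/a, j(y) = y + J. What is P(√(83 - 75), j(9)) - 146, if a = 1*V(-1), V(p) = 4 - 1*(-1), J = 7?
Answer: -729/5 ≈ -145.80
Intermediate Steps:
V(p) = 5 (V(p) = 4 + 1 = 5)
a = 5 (a = 1*5 = 5)
j(y) = 7 + y (j(y) = y + 7 = 7 + y)
P(U, g) = ⅕ (P(U, g) = 1/5 = ⅕)
P(√(83 - 75), j(9)) - 146 = ⅕ - 146 = -729/5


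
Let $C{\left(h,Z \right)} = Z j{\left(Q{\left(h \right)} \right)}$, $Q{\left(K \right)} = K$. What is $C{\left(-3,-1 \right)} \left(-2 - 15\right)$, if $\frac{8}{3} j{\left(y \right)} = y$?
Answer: $- \frac{153}{8} \approx -19.125$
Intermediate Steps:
$j{\left(y \right)} = \frac{3 y}{8}$
$C{\left(h,Z \right)} = \frac{3 Z h}{8}$ ($C{\left(h,Z \right)} = Z \frac{3 h}{8} = \frac{3 Z h}{8}$)
$C{\left(-3,-1 \right)} \left(-2 - 15\right) = \frac{3}{8} \left(-1\right) \left(-3\right) \left(-2 - 15\right) = \frac{9}{8} \left(-17\right) = - \frac{153}{8}$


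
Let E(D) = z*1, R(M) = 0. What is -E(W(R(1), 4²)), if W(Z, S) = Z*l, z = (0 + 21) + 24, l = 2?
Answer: -45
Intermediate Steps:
z = 45 (z = 21 + 24 = 45)
W(Z, S) = 2*Z (W(Z, S) = Z*2 = 2*Z)
E(D) = 45 (E(D) = 45*1 = 45)
-E(W(R(1), 4²)) = -1*45 = -45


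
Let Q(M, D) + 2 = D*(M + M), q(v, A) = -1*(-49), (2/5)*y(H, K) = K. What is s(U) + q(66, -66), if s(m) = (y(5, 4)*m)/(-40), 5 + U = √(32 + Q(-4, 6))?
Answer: 201/4 - 3*I*√2/4 ≈ 50.25 - 1.0607*I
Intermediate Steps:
y(H, K) = 5*K/2
q(v, A) = 49
Q(M, D) = -2 + 2*D*M (Q(M, D) = -2 + D*(M + M) = -2 + D*(2*M) = -2 + 2*D*M)
U = -5 + 3*I*√2 (U = -5 + √(32 + (-2 + 2*6*(-4))) = -5 + √(32 + (-2 - 48)) = -5 + √(32 - 50) = -5 + √(-18) = -5 + 3*I*√2 ≈ -5.0 + 4.2426*I)
s(m) = -m/4 (s(m) = (((5/2)*4)*m)/(-40) = (10*m)*(-1/40) = -m/4)
s(U) + q(66, -66) = -(-5 + 3*I*√2)/4 + 49 = (5/4 - 3*I*√2/4) + 49 = 201/4 - 3*I*√2/4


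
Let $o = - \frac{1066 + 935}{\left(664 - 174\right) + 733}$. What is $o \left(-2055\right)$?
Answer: $\frac{4112055}{1223} \approx 3362.3$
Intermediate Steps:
$o = - \frac{2001}{1223}$ ($o = - \frac{2001}{490 + 733} = - \frac{2001}{1223} \approx -1.6361$)
$o \left(-2055\right) = \left(- \frac{2001}{1223}\right) \left(-2055\right) = \frac{4112055}{1223}$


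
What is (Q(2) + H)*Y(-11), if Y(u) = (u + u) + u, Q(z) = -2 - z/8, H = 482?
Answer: -63327/4 ≈ -15832.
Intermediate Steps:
Q(z) = -2 - z/8
Y(u) = 3*u (Y(u) = 2*u + u = 3*u)
(Q(2) + H)*Y(-11) = ((-2 - ⅛*2) + 482)*(3*(-11)) = ((-2 - ¼) + 482)*(-33) = (-9/4 + 482)*(-33) = (1919/4)*(-33) = -63327/4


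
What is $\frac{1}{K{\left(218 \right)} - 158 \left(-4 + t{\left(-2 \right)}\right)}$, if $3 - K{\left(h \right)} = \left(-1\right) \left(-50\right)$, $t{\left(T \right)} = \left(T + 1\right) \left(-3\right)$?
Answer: $\frac{1}{111} \approx 0.009009$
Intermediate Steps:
$t{\left(T \right)} = -3 - 3 T$ ($t{\left(T \right)} = \left(1 + T\right) \left(-3\right) = -3 - 3 T$)
$K{\left(h \right)} = -47$ ($K{\left(h \right)} = 3 - \left(-1\right) \left(-50\right) = 3 - 50 = -47$)
$\frac{1}{K{\left(218 \right)} - 158 \left(-4 + t{\left(-2 \right)}\right)} = \frac{1}{-47 - 158 \left(-4 - -3\right)} = \frac{1}{-47 - 158 \left(-4 + \left(-3 + 6\right)\right)} = \frac{1}{-47 - 158 \left(-4 + 3\right)} = \frac{1}{-47 - -158} = \frac{1}{-47 + 158} = \frac{1}{111}$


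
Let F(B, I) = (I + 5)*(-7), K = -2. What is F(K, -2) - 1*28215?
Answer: -28236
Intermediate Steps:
F(B, I) = -35 - 7*I (F(B, I) = (5 + I)*(-7) = -35 - 7*I)
F(K, -2) - 1*28215 = (-35 - 7*(-2)) - 1*28215 = (-35 + 14) - 28215 = -21 - 28215 = -28236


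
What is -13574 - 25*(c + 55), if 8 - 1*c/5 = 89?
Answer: -4824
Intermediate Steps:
c = -405 (c = 40 - 5*89 = 40 - 445 = -405)
-13574 - 25*(c + 55) = -13574 - 25*(-405 + 55) = -13574 - 25*(-350) = -13574 - 1*(-8750) = -13574 + 8750 = -4824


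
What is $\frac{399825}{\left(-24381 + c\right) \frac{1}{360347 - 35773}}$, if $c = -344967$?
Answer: $- \frac{21628799925}{61558} \approx -3.5136 \cdot 10^{5}$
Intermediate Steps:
$\frac{399825}{\left(-24381 + c\right) \frac{1}{360347 - 35773}} = \frac{399825}{\left(-24381 - 344967\right) \frac{1}{360347 - 35773}} = \frac{399825}{\left(-369348\right) \frac{1}{324574}} = \frac{399825}{- \frac{184674}{162287}} = 399825 \left(- \frac{162287}{184674}\right) = - \frac{21628799925}{61558}$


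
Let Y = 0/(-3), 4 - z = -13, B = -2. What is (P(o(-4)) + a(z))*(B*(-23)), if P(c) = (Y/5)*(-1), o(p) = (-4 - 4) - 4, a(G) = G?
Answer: 782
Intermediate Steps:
z = 17 (z = 4 - 1*(-13) = 4 + 13 = 17)
Y = 0 (Y = 0*(-⅓) = 0)
o(p) = -12 (o(p) = -8 - 4 = -12)
P(c) = 0 (P(c) = (0/5)*(-1) = (0*(⅕))*(-1) = 0*(-1) = 0)
(P(o(-4)) + a(z))*(B*(-23)) = (0 + 17)*(-2*(-23)) = 17*46 = 782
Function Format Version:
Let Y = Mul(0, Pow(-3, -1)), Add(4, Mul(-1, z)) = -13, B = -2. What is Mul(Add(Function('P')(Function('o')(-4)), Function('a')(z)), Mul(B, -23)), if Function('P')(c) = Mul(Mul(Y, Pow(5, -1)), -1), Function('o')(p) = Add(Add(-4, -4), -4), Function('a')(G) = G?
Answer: 782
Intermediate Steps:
z = 17 (z = Add(4, Mul(-1, -13)) = Add(4, 13) = 17)
Y = 0 (Y = Mul(0, Rational(-1, 3)) = 0)
Function('o')(p) = -12 (Function('o')(p) = Add(-8, -4) = -12)
Function('P')(c) = 0 (Function('P')(c) = Mul(Mul(0, Pow(5, -1)), -1) = Mul(Mul(0, Rational(1, 5)), -1) = Mul(0, -1) = 0)
Mul(Add(Function('P')(Function('o')(-4)), Function('a')(z)), Mul(B, -23)) = Mul(Add(0, 17), Mul(-2, -23)) = Mul(17, 46) = 782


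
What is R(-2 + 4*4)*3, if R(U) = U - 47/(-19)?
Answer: 939/19 ≈ 49.421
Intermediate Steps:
R(U) = 47/19 + U (R(U) = U - 47*(-1/19) = U + 47/19 = 47/19 + U)
R(-2 + 4*4)*3 = (47/19 + (-2 + 4*4))*3 = (47/19 + (-2 + 16))*3 = (47/19 + 14)*3 = (313/19)*3 = 939/19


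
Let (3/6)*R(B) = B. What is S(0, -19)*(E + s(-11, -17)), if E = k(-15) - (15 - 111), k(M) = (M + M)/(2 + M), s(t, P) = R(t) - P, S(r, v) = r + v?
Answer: -23047/13 ≈ -1772.8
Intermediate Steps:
R(B) = 2*B
s(t, P) = -P + 2*t (s(t, P) = 2*t - P = -P + 2*t)
k(M) = 2*M/(2 + M) (k(M) = (2*M)/(2 + M) = 2*M/(2 + M))
E = 1278/13 (E = 2*(-15)/(2 - 15) - (15 - 111) = 2*(-15)/(-13) - 1*(-96) = 2*(-15)*(-1/13) + 96 = 30/13 + 96 = 1278/13 ≈ 98.308)
S(0, -19)*(E + s(-11, -17)) = (0 - 19)*(1278/13 + (-1*(-17) + 2*(-11))) = -19*(1278/13 + (17 - 22)) = -19*(1278/13 - 5) = -19*1213/13 = -23047/13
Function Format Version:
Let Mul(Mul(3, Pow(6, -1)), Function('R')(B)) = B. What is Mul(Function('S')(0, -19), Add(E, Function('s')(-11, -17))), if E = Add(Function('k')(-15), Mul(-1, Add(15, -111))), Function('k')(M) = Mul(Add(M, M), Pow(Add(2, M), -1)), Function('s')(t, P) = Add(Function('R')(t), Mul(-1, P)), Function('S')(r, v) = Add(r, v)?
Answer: Rational(-23047, 13) ≈ -1772.8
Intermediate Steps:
Function('R')(B) = Mul(2, B)
Function('s')(t, P) = Add(Mul(-1, P), Mul(2, t)) (Function('s')(t, P) = Add(Mul(2, t), Mul(-1, P)) = Add(Mul(-1, P), Mul(2, t)))
Function('k')(M) = Mul(2, M, Pow(Add(2, M), -1)) (Function('k')(M) = Mul(Mul(2, M), Pow(Add(2, M), -1)) = Mul(2, M, Pow(Add(2, M), -1)))
E = Rational(1278, 13) (E = Add(Mul(2, -15, Pow(Add(2, -15), -1)), Mul(-1, Add(15, -111))) = Add(Mul(2, -15, Pow(-13, -1)), Mul(-1, -96)) = Add(Mul(2, -15, Rational(-1, 13)), 96) = Add(Rational(30, 13), 96) = Rational(1278, 13) ≈ 98.308)
Mul(Function('S')(0, -19), Add(E, Function('s')(-11, -17))) = Mul(Add(0, -19), Add(Rational(1278, 13), Add(Mul(-1, -17), Mul(2, -11)))) = Mul(-19, Add(Rational(1278, 13), Add(17, -22))) = Mul(-19, Add(Rational(1278, 13), -5)) = Mul(-19, Rational(1213, 13)) = Rational(-23047, 13)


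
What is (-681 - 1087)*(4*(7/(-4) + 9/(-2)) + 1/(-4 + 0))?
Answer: 44642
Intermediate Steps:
(-681 - 1087)*(4*(7/(-4) + 9/(-2)) + 1/(-4 + 0)) = -1768*(4*(7*(-¼) + 9*(-½)) + 1/(-4)) = -1768*(4*(-7/4 - 9/2) - ¼) = -1768*(4*(-25/4) - ¼) = -1768*(-25 - ¼) = -1768*(-101/4) = 44642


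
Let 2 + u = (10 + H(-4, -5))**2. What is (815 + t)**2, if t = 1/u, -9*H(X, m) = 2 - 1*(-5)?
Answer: 30058749247396/45252529 ≈ 6.6425e+5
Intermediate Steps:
H(X, m) = -7/9 (H(X, m) = -(2 - 1*(-5))/9 = -(2 + 5)/9 = -1/9*7 = -7/9)
u = 6727/81 (u = -2 + (10 - 7/9)**2 = -2 + (83/9)**2 = -2 + 6889/81 = 6727/81 ≈ 83.049)
t = 81/6727 (t = 1/(6727/81) = 81/6727 ≈ 0.012041)
(815 + t)**2 = (815 + 81/6727)**2 = (5482586/6727)**2 = 30058749247396/45252529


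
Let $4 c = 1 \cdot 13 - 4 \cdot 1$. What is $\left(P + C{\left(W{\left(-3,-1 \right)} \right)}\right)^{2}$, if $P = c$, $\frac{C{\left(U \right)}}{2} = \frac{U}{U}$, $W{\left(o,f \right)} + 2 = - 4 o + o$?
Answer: $\frac{289}{16} \approx 18.063$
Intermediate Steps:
$W{\left(o,f \right)} = -2 - 3 o$ ($W{\left(o,f \right)} = -2 + \left(- 4 o + o\right) = -2 - 3 o$)
$c = \frac{9}{4}$ ($c = \frac{1 \cdot 13 - 4 \cdot 1}{4} = \frac{13 - 4}{4} = \frac{1}{4} \cdot 9 = \frac{9}{4} \approx 2.25$)
$C{\left(U \right)} = 2$ ($C{\left(U \right)} = 2 \frac{U}{U} = 2 \cdot 1 = 2$)
$P = \frac{9}{4} \approx 2.25$
$\left(P + C{\left(W{\left(-3,-1 \right)} \right)}\right)^{2} = \left(\frac{9}{4} + 2\right)^{2} = \left(\frac{17}{4}\right)^{2} = \frac{289}{16}$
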